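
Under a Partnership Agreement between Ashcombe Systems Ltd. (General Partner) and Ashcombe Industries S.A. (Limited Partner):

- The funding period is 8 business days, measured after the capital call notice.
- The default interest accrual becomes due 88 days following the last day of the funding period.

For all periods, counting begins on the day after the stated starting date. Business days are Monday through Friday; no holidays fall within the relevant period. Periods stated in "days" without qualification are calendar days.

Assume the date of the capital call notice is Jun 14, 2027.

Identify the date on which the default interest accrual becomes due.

The last day of the funding period: 8 business days after Monday, Jun 14, 2027, skipping weekends — Jun 15, Jun 16, Jun 17, Jun 18, Jun 21, Jun 22, Jun 23, Jun 24 — lands on Thursday, Jun 24, 2027.
The date on which the default interest accrual becomes due: Jun 24, 2027 + 88 days = Sep 20, 2027.

Sep 20, 2027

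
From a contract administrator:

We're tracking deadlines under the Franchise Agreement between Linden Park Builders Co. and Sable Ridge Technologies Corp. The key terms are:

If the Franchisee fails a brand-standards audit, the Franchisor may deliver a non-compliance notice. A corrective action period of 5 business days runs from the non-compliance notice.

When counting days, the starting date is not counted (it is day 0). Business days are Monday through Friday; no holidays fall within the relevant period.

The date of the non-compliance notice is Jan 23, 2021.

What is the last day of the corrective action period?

The last day of the corrective action period: counting 5 business days from Saturday, Jan 23, 2021 (Jan 25, Jan 26, Jan 27, Jan 28, Jan 29, skipping weekends) reaches Friday, Jan 29, 2021.

Jan 29, 2021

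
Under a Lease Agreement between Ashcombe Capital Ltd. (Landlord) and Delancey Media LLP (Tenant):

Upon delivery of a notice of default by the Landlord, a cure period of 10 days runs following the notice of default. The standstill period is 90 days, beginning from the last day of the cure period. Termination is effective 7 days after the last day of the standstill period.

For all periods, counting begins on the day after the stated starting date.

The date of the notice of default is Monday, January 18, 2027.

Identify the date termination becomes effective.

The last day of the cure period: 10 calendar days after January 18, 2027 is January 28, 2027.
The last day of the standstill period: 90 calendar days after January 28, 2027 is April 28, 2027.
The date termination becomes effective: 7 calendar days after April 28, 2027 is May 5, 2027.

May 5, 2027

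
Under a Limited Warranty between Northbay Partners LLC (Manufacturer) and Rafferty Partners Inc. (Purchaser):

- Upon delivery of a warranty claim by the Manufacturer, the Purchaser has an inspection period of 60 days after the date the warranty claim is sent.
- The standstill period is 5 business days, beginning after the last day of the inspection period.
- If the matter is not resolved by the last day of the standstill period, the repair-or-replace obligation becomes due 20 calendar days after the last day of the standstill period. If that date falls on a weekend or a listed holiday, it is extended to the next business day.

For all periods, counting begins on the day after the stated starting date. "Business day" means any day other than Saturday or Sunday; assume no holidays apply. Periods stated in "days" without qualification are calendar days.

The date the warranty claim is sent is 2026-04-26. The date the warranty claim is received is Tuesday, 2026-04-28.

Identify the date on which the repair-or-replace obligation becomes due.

The last day of the inspection period: 2026-04-26 + 60 days = 2026-06-25.
The last day of the standstill period: counting 5 business days from Thursday, 2026-06-25 (Jun 26, Jun 29, Jun 30, Jul 1, Jul 2, skipping weekends) reaches Thursday, 2026-07-02.
Adding 20 calendar days to 2026-07-02 gives 2026-07-22, which is the date on which the repair-or-replace obligation becomes due. 2026-07-22 is a Wednesday, so no roll-forward applies.

2026-07-22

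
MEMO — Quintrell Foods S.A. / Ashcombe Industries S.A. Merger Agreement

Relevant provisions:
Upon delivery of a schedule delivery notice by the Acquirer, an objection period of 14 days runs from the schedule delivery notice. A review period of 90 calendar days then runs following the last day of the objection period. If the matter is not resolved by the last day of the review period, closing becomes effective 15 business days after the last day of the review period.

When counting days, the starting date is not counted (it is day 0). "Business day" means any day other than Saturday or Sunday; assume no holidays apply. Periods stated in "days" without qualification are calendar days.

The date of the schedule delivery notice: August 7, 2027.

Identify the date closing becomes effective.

The last day of the objection period: August 7, 2027 + 14 days = August 21, 2027.
Adding 90 calendar days to August 21, 2027 gives November 19, 2027, which is the last day of the review period.
The date closing becomes effective: counting 15 business days from Friday, November 19, 2027 (Nov 22, Nov 23, Nov 24, Nov 25, …, Dec 8, Dec 9, Dec 10, skipping weekends) reaches Friday, December 10, 2027.

December 10, 2027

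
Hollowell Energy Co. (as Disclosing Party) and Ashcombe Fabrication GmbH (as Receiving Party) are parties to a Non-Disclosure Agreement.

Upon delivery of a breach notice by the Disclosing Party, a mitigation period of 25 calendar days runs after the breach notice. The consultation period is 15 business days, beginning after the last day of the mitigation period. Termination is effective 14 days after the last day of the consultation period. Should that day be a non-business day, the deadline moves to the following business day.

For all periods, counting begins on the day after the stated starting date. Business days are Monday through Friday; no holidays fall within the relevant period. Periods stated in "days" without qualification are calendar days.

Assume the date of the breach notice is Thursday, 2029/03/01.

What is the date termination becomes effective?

2029/04/30

Adding 25 calendar days to 2029/03/01 gives 2029/03/26, which is the last day of the mitigation period.
From Monday, 2029/03/26, 15 business days (Mar 27, Mar 28, Mar 29, Mar 30, …, Apr 12, Apr 13, Apr 16, skipping weekends) brings us to Monday, 2029/04/16, which is the last day of the consultation period.
Adding 14 calendar days to 2029/04/16 gives 2029/04/30, which is the date termination becomes effective. 2029/04/30 is a Monday, so no roll-forward applies.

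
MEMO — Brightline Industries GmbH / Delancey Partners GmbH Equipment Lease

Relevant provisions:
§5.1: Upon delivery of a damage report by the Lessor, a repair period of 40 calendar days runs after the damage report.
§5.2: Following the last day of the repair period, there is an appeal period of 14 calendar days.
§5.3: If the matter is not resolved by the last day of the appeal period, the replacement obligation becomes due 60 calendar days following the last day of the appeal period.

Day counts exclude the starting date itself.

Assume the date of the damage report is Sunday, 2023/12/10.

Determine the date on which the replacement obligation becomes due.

2024/04/02

Adding 40 calendar days to 2023/12/10 gives 2024/01/19, which is the last day of the repair period.
Adding 14 calendar days to 2024/01/19 gives 2024/02/02, which is the last day of the appeal period.
The date on which the replacement obligation becomes due: 60 calendar days after 2024/02/02 is 2024/04/02.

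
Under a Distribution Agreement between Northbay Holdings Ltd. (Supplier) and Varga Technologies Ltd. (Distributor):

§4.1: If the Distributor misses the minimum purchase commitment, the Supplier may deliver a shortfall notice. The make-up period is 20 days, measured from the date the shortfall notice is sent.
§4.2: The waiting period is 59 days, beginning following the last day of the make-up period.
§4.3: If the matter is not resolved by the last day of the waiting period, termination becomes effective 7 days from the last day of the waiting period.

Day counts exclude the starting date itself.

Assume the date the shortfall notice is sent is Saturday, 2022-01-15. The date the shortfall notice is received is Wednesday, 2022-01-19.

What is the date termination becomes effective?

2022-04-11

Adding 20 calendar days to 2022-01-15 gives 2022-02-04, which is the last day of the make-up period.
The last day of the waiting period: 59 calendar days after 2022-02-04 is 2022-04-04.
Adding 7 calendar days to 2022-04-04 gives 2022-04-11, which is the date termination becomes effective.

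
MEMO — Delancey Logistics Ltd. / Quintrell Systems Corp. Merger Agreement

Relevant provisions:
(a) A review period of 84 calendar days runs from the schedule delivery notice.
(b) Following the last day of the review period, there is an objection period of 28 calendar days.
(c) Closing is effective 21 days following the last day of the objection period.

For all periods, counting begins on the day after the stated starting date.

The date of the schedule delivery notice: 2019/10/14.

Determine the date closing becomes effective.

2020/02/24

The last day of the review period: 84 calendar days after 2019/10/14 is 2020/01/06.
Adding 28 calendar days to 2020/01/06 gives 2020/02/03, which is the last day of the objection period.
Adding 21 calendar days to 2020/02/03 gives 2020/02/24, which is the date closing becomes effective.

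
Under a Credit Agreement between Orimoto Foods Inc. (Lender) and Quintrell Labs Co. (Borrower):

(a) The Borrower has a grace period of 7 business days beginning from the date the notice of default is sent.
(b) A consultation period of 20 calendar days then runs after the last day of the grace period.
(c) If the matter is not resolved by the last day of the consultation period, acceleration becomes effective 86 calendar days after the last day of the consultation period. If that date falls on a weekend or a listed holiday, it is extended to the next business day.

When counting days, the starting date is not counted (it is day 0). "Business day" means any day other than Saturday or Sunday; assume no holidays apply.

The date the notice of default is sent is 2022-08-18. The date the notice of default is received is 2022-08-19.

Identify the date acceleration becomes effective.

The last day of the grace period: 7 business days after Thursday, 2022-08-18, skipping weekends — Aug 19, Aug 22, Aug 23, Aug 24, Aug 25, Aug 26, Aug 29 — lands on Monday, 2022-08-29.
The last day of the consultation period: 2022-08-29 + 20 days = 2022-09-18.
The date acceleration becomes effective: 86 calendar days after 2022-09-18 is 2022-12-13. 2022-12-13 is a Tuesday, so no roll-forward applies.

2022-12-13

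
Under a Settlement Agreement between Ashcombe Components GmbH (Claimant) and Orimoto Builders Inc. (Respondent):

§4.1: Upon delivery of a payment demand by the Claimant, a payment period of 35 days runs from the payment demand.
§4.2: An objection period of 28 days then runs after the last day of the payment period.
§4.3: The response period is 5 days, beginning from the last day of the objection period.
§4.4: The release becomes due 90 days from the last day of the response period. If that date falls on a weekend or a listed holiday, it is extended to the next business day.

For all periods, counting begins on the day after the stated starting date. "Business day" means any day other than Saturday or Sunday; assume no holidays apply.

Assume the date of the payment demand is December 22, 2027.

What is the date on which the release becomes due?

The last day of the payment period: December 22, 2027 + 35 days = January 26, 2028.
The last day of the objection period: January 26, 2028 + 28 days = February 23, 2028.
The last day of the response period: 5 calendar days after February 23, 2028 is February 28, 2028.
Adding 90 calendar days to February 28, 2028 gives May 28, 2028, which is the date on which the release becomes due. That falls on a Sunday, so it rolls to the next business day, Monday, May 29, 2028.

May 29, 2028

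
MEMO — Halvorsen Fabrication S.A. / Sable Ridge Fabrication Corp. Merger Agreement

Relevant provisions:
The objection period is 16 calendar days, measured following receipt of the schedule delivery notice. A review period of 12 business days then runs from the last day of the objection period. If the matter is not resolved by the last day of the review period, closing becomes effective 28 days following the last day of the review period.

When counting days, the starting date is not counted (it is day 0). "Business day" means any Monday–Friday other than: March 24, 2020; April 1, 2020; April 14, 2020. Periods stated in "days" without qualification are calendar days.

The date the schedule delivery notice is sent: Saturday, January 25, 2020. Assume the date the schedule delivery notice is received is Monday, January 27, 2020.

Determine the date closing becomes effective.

March 27, 2020

The last day of the objection period: January 27, 2020 + 16 days = February 12, 2020.
From Wednesday, February 12, 2020, 12 business days (Feb 13, Feb 14, Feb 17, Feb 18, …, Feb 26, Feb 27, Feb 28, skipping weekends) brings us to Friday, February 28, 2020, which is the last day of the review period.
The date closing becomes effective: 28 calendar days after February 28, 2020 is March 27, 2020.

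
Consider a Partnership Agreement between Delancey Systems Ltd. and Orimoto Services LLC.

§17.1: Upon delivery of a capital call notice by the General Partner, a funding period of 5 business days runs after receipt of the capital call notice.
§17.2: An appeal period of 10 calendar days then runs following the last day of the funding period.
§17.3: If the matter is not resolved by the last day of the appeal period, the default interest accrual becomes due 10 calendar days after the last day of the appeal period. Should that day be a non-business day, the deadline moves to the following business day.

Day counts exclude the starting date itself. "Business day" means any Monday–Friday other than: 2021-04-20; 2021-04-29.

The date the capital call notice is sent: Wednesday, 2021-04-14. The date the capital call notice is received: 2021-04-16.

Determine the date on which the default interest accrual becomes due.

2021-05-17

The last day of the funding period: counting 5 business days from Friday, 2021-04-16 (Apr 19, Apr 21, Apr 22, Apr 23, Apr 26, skipping weekends and the listed holiday on Apr 20) reaches Monday, 2021-04-26.
The last day of the appeal period: 10 calendar days after 2021-04-26 is 2021-05-06.
The date on which the default interest accrual becomes due: 10 calendar days after 2021-05-06 is 2021-05-16. That falls on a Sunday, so it rolls to the next business day, Monday, 2021-05-17.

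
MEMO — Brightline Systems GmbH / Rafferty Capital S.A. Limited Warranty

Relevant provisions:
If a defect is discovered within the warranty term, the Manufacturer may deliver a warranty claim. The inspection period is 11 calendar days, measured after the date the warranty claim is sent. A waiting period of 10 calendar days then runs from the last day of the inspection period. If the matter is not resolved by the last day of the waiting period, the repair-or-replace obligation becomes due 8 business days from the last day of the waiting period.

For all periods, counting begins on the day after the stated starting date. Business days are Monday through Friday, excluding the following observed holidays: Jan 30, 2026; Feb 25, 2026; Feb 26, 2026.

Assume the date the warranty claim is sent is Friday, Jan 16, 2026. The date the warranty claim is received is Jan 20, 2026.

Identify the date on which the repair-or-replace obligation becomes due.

Feb 18, 2026

The last day of the inspection period: 11 calendar days after Jan 16, 2026 is Jan 27, 2026.
The last day of the waiting period: 10 calendar days after Jan 27, 2026 is Feb 6, 2026.
The date on which the repair-or-replace obligation becomes due: counting 8 business days from Friday, Feb 6, 2026 (Feb 9, Feb 10, Feb 11, Feb 12, Feb 13, Feb 16, Feb 17, Feb 18, skipping weekends) reaches Wednesday, Feb 18, 2026.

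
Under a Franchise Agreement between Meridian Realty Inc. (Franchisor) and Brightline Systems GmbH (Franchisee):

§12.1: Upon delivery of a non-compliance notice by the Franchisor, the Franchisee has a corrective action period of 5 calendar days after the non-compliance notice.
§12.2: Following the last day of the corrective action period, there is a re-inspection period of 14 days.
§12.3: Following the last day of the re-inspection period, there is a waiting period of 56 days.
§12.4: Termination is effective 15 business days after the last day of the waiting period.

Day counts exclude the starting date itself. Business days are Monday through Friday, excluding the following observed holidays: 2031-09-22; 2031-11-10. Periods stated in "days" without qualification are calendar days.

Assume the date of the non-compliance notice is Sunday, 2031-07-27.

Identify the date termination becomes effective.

2031-10-31

Adding 5 calendar days to 2031-07-27 gives 2031-08-01, which is the last day of the corrective action period.
The last day of the re-inspection period: 14 calendar days after 2031-08-01 is 2031-08-15.
Adding 56 calendar days to 2031-08-15 gives 2031-10-10, which is the last day of the waiting period.
The date termination becomes effective: counting 15 business days from Friday, 2031-10-10 (Oct 13, Oct 14, Oct 15, Oct 16, …, Oct 29, Oct 30, Oct 31, skipping weekends) reaches Friday, 2031-10-31.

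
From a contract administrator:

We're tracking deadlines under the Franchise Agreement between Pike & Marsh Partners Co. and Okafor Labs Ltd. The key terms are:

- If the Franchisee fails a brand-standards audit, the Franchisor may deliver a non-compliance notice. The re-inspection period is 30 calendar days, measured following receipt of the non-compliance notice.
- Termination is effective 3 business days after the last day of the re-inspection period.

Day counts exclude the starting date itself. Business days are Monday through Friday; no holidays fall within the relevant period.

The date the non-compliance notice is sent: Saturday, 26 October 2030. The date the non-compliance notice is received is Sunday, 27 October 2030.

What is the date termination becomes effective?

29 November 2030

The last day of the re-inspection period: 27 October 2030 + 30 days = 26 November 2030.
The date termination becomes effective: 3 business days after Tuesday, 26 November 2030, skipping weekends — Nov 27, Nov 28, Nov 29 — lands on Friday, 29 November 2030.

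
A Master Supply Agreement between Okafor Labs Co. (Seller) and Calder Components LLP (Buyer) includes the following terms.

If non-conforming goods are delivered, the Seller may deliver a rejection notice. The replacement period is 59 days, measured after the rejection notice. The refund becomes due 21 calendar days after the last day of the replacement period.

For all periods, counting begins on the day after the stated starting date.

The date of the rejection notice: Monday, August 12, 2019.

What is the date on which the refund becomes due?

Adding 59 calendar days to August 12, 2019 gives October 10, 2019, which is the last day of the replacement period.
Adding 21 calendar days to October 10, 2019 gives October 31, 2019, which is the date on which the refund becomes due.

October 31, 2019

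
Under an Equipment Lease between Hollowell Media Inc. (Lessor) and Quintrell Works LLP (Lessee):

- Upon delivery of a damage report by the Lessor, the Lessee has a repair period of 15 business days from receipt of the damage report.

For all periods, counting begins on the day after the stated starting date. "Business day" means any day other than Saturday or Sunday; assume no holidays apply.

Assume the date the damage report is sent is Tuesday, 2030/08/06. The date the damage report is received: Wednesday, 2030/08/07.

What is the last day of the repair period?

From Wednesday, 2030/08/07, 15 business days (Aug 8, Aug 9, Aug 12, Aug 13, …, Aug 26, Aug 27, Aug 28, skipping weekends) brings us to Wednesday, 2030/08/28, which is the last day of the repair period.

2030/08/28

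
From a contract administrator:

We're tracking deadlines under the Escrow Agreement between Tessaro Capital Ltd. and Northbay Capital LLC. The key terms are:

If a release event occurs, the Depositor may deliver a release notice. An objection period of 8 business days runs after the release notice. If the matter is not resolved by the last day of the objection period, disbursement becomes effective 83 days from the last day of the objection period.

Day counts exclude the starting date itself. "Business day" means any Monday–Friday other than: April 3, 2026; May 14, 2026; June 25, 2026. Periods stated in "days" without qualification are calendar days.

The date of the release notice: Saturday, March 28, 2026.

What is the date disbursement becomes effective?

July 1, 2026

From Saturday, March 28, 2026, 8 business days (Mar 30, Mar 31, Apr 1, Apr 2, Apr 6, Apr 7, Apr 8, Apr 9, skipping weekends and the listed holiday on Apr 3) brings us to Thursday, April 9, 2026, which is the last day of the objection period.
Adding 83 calendar days to April 9, 2026 gives July 1, 2026, which is the date disbursement becomes effective.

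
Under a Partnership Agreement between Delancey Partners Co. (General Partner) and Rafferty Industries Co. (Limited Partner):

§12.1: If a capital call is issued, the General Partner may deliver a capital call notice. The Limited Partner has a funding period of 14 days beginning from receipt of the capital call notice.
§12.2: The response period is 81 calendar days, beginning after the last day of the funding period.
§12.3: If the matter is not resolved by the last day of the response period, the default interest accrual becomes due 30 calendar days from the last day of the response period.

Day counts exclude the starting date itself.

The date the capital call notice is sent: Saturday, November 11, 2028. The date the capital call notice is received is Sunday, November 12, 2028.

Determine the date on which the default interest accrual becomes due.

March 17, 2029

The last day of the funding period: 14 calendar days after November 12, 2028 is November 26, 2028.
The last day of the response period: 81 calendar days after November 26, 2028 is February 15, 2029.
Adding 30 calendar days to February 15, 2029 gives March 17, 2029, which is the date on which the default interest accrual becomes due.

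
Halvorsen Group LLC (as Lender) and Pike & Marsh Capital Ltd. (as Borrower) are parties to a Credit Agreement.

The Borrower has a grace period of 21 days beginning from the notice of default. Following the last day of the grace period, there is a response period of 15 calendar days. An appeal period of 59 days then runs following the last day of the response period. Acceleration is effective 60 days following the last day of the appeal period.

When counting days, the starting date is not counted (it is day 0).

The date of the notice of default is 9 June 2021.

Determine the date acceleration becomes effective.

The last day of the grace period: 9 June 2021 + 21 days = 30 June 2021.
The last day of the response period: 15 calendar days after 30 June 2021 is 15 July 2021.
The last day of the appeal period: 15 July 2021 + 59 days = 12 September 2021.
Adding 60 calendar days to 12 September 2021 gives 11 November 2021, which is the date acceleration becomes effective.

11 November 2021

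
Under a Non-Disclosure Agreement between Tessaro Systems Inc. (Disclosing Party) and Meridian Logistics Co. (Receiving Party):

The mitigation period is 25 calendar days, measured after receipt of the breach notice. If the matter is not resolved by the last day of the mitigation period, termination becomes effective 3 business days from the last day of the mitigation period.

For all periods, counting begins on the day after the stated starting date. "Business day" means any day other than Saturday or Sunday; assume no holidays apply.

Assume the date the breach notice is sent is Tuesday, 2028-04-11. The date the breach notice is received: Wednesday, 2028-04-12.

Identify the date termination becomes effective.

2028-05-10

Adding 25 calendar days to 2028-04-12 gives 2028-05-07, which is the last day of the mitigation period.
From Sunday, 2028-05-07, 3 business days (May 8, May 9, May 10, skipping weekends) brings us to Wednesday, 2028-05-10, which is the date termination becomes effective.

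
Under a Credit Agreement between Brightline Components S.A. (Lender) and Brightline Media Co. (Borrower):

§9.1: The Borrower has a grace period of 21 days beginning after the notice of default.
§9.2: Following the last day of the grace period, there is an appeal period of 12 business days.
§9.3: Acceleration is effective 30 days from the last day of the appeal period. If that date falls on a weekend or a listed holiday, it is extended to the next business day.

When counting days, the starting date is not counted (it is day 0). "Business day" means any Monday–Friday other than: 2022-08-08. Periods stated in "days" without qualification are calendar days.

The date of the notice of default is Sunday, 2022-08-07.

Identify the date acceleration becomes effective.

2022-10-13

The last day of the grace period: 21 calendar days after 2022-08-07 is 2022-08-28.
The last day of the appeal period: 12 business days after Sunday, 2022-08-28, skipping weekends — Aug 29, Aug 30, Aug 31, Sep 1, …, Sep 9, Sep 12, Sep 13 — lands on Tuesday, 2022-09-13.
Adding 30 calendar days to 2022-09-13 gives 2022-10-13, which is the date acceleration becomes effective. 2022-10-13 is a Thursday and is not a listed holiday, so no roll-forward applies.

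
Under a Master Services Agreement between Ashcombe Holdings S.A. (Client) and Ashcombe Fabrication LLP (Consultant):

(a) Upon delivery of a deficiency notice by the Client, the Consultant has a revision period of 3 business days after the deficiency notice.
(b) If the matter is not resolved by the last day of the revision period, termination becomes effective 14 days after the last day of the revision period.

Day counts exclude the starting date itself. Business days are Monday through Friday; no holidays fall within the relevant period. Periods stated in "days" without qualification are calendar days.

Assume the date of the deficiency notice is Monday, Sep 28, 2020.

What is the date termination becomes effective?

Oct 15, 2020

The last day of the revision period: counting 3 business days from Monday, Sep 28, 2020 (Sep 29, Sep 30, Oct 1, skipping weekends) reaches Thursday, Oct 1, 2020.
The date termination becomes effective: 14 calendar days after Oct 1, 2020 is Oct 15, 2020.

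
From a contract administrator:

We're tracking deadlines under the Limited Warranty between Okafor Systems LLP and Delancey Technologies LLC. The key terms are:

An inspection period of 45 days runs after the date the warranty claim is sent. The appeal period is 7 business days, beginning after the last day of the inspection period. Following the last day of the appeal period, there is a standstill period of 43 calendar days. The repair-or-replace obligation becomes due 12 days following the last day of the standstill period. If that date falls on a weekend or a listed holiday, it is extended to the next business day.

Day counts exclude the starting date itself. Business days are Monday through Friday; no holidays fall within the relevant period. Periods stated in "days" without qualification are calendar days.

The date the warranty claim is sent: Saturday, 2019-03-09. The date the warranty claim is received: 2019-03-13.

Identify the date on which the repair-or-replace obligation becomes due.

2019-06-26

The last day of the inspection period: 2019-03-09 + 45 days = 2019-04-23.
From Tuesday, 2019-04-23, 7 business days (Apr 24, Apr 25, Apr 26, Apr 29, Apr 30, May 1, May 2, skipping weekends) brings us to Thursday, 2019-05-02, which is the last day of the appeal period.
The last day of the standstill period: 2019-05-02 + 43 days = 2019-06-14.
Adding 12 calendar days to 2019-06-14 gives 2019-06-26, which is the date on which the repair-or-replace obligation becomes due. 2019-06-26 is a Wednesday, so no roll-forward applies.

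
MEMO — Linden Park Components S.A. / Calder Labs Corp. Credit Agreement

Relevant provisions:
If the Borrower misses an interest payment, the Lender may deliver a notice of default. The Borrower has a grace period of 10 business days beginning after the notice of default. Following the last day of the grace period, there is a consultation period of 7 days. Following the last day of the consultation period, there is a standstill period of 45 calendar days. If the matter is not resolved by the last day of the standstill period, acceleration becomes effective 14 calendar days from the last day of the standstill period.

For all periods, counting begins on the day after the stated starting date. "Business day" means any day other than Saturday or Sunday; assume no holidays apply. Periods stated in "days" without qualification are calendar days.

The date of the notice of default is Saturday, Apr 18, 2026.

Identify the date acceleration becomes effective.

The last day of the grace period: 10 business days after Saturday, Apr 18, 2026, skipping weekends — Apr 20, Apr 21, Apr 22, Apr 23, Apr 24, Apr 27, Apr 28, Apr 29, Apr 30, May 1 — lands on Friday, May 1, 2026.
The last day of the consultation period: 7 calendar days after May 1, 2026 is May 8, 2026.
The last day of the standstill period: May 8, 2026 + 45 days = Jun 22, 2026.
The date acceleration becomes effective: 14 calendar days after Jun 22, 2026 is Jul 6, 2026.

Jul 6, 2026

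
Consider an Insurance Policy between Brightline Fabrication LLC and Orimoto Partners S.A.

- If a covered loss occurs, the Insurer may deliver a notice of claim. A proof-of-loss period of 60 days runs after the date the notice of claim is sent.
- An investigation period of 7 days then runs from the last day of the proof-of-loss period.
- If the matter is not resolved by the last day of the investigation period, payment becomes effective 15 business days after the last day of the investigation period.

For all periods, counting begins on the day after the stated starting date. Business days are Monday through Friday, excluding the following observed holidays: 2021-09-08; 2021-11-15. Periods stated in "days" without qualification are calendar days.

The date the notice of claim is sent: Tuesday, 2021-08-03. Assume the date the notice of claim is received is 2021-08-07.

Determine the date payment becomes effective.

The last day of the proof-of-loss period: 2021-08-03 + 60 days = 2021-10-02.
The last day of the investigation period: 2021-10-02 + 7 days = 2021-10-09.
The date payment becomes effective: 15 business days after Saturday, 2021-10-09, skipping weekends — Oct 11, Oct 12, Oct 13, Oct 14, …, Oct 27, Oct 28, Oct 29 — lands on Friday, 2021-10-29.

2021-10-29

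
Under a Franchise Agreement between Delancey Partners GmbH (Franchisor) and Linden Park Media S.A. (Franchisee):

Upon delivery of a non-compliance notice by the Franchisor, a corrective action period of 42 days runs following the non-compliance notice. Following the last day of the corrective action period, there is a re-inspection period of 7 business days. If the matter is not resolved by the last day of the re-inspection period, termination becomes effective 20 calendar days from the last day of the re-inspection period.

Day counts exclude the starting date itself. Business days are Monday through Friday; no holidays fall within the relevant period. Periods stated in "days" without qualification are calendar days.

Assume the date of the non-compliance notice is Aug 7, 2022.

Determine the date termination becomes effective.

Oct 17, 2022

Adding 42 calendar days to Aug 7, 2022 gives Sep 18, 2022, which is the last day of the corrective action period.
From Sunday, Sep 18, 2022, 7 business days (Sep 19, Sep 20, Sep 21, Sep 22, Sep 23, Sep 26, Sep 27, skipping weekends) brings us to Tuesday, Sep 27, 2022, which is the last day of the re-inspection period.
The date termination becomes effective: 20 calendar days after Sep 27, 2022 is Oct 17, 2022.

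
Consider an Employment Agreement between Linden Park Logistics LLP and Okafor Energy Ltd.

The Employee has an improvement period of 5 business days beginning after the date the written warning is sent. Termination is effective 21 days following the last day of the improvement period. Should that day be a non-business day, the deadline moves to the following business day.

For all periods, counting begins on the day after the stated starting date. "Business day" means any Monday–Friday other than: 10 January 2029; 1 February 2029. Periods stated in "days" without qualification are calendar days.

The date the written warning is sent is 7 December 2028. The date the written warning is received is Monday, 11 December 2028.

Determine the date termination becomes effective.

The last day of the improvement period: counting 5 business days from Thursday, 7 December 2028 (Dec 8, Dec 11, Dec 12, Dec 13, Dec 14, skipping weekends) reaches Thursday, 14 December 2028.
The date termination becomes effective: 14 December 2028 + 21 days = 4 January 2029. 4 January 2029 is a Thursday and is not a listed holiday, so no roll-forward applies.

4 January 2029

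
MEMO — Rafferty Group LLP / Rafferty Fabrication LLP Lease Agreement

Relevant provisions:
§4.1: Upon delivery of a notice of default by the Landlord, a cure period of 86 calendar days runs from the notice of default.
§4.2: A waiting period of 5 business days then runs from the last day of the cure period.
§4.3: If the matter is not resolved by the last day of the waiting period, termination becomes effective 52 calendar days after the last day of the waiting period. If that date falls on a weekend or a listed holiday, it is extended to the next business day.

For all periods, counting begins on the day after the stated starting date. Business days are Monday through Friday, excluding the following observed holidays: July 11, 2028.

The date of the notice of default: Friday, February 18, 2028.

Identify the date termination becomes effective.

July 10, 2028

The last day of the cure period: February 18, 2028 + 86 days = May 14, 2028.
From Sunday, May 14, 2028, 5 business days (May 15, May 16, May 17, May 18, May 19, skipping weekends) brings us to Friday, May 19, 2028, which is the last day of the waiting period.
Adding 52 calendar days to May 19, 2028 gives July 10, 2028, which is the date termination becomes effective. July 10, 2028 is a Monday and is not a listed holiday, so no roll-forward applies.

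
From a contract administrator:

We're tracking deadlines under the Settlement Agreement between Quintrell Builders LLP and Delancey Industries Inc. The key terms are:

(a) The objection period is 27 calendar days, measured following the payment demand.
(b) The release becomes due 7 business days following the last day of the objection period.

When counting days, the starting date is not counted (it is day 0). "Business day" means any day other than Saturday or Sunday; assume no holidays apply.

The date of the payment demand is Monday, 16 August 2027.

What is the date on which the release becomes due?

21 September 2027

The last day of the objection period: 27 calendar days after 16 August 2027 is 12 September 2027.
From Sunday, 12 September 2027, 7 business days (Sep 13, Sep 14, Sep 15, Sep 16, Sep 17, Sep 20, Sep 21, skipping weekends) brings us to Tuesday, 21 September 2027, which is the date on which the release becomes due.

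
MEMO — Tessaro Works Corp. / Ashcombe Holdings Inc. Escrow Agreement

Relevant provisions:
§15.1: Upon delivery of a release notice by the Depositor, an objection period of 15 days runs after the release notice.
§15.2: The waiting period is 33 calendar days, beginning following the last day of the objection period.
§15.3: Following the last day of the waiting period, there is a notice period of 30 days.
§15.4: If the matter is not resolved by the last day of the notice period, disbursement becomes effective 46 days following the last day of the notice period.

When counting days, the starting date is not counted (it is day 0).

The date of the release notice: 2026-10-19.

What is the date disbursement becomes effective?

2027-02-20

Adding 15 calendar days to 2026-10-19 gives 2026-11-03, which is the last day of the objection period.
The last day of the waiting period: 33 calendar days after 2026-11-03 is 2026-12-06.
Adding 30 calendar days to 2026-12-06 gives 2027-01-05, which is the last day of the notice period.
The date disbursement becomes effective: 46 calendar days after 2027-01-05 is 2027-02-20.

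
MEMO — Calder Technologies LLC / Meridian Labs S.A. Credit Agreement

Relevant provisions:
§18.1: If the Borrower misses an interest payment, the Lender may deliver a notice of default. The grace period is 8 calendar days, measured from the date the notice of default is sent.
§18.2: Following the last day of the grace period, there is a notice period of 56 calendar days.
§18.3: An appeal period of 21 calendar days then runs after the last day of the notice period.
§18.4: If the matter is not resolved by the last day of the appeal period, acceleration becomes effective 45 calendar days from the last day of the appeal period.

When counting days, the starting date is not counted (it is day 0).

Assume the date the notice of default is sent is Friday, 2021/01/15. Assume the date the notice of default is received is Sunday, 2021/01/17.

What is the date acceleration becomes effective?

The last day of the grace period: 2021/01/15 + 8 days = 2021/01/23.
The last day of the notice period: 2021/01/23 + 56 days = 2021/03/20.
The last day of the appeal period: 2021/03/20 + 21 days = 2021/04/10.
Adding 45 calendar days to 2021/04/10 gives 2021/05/25, which is the date acceleration becomes effective.

2021/05/25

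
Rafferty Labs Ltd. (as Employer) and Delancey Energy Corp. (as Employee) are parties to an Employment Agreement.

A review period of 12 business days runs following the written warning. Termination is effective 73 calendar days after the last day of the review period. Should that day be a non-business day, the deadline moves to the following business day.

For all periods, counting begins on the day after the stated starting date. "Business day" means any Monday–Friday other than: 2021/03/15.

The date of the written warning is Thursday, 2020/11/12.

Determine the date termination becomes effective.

2021/02/11

The last day of the review period: counting 12 business days from Thursday, 2020/11/12 (Nov 13, Nov 16, Nov 17, Nov 18, …, Nov 26, Nov 27, Nov 30, skipping weekends) reaches Monday, 2020/11/30.
Adding 73 calendar days to 2020/11/30 gives 2021/02/11, which is the date termination becomes effective. 2021/02/11 is a Thursday and is not a listed holiday, so no roll-forward applies.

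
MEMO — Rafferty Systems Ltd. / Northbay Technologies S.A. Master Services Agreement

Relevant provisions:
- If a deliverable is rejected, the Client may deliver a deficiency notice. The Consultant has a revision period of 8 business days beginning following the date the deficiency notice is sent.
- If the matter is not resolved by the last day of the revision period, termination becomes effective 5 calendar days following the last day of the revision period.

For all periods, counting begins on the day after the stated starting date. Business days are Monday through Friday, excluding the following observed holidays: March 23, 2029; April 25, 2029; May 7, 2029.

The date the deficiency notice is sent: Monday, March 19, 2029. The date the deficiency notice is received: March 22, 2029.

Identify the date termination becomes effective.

From Monday, March 19, 2029, 8 business days (Mar 20, Mar 21, Mar 22, Mar 26, Mar 27, Mar 28, Mar 29, Mar 30, skipping weekends and the listed holiday on Mar 23) brings us to Friday, March 30, 2029, which is the last day of the revision period.
Adding 5 calendar days to March 30, 2029 gives April 4, 2029, which is the date termination becomes effective.

April 4, 2029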